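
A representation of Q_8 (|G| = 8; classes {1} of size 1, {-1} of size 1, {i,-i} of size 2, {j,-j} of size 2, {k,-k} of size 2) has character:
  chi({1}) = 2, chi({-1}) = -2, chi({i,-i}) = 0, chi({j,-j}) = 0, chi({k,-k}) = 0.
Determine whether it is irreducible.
Irreducible: <chi, chi> = 1.

Argument: <chi, chi> = (1/|G|) sum_C |C| * |chi(C)|^2 = (1/8)[1*|2|^2 + 1*|-2|^2 + 2*|0|^2 + 2*|0|^2 + 2*|0|^2]
  = (1/8)[(4) + (4) + (0) + (0) + (0)] = 8/8 = 1.
A character is irreducible iff <chi, chi> = 1, so this representation is irreducible.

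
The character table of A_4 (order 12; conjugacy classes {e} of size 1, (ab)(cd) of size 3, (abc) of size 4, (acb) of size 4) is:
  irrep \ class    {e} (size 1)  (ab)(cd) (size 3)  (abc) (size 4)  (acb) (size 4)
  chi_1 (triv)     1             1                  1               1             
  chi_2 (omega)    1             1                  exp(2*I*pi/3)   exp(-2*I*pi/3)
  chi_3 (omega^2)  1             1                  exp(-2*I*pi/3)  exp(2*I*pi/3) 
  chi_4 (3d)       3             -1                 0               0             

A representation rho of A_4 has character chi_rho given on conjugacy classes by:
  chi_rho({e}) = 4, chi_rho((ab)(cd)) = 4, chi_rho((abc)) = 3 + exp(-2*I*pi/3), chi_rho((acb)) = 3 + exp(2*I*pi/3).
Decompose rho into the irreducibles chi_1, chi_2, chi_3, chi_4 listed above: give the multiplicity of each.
Multiplicities: chi_1: 3, chi_2: 0, chi_3: 1, chi_4: 0.

Use <chi_rho, chi> = (1/|G|) sum_C |C| * chi_rho(C) * conj(chi(C)) with |G| = 12 for each irreducible chi in the table:
  <chi_rho, chi_1> = (1/12)[1*(4)*conj(1) + 3*(4)*conj(1) + 4*(3 + exp(-2*I*pi/3))*conj(1) + 4*(3 + exp(2*I*pi/3))*conj(1)]
      = (1/12)[(4) + (12) + (12 + 4*exp(-2*I*pi/3)) + (12 + 4*exp(2*I*pi/3))] = 36/12 = 3
  <chi_rho, chi_2> = (1/12)[1*(4)*conj(1) + 3*(4)*conj(1) + 4*(3 + exp(-2*I*pi/3))*conj(exp(2*I*pi/3)) + 4*(3 + exp(2*I*pi/3))*conj(exp(-2*I*pi/3))]
      = (1/12)[(4) + (12) + (12*exp(-2*I*pi/3) + 4*exp(2*I*pi/3)) + (4*exp(-2*I*pi/3) + 12*exp(2*I*pi/3))] = 0/12 = 0
  <chi_rho, chi_3> = (1/12)[1*(4)*conj(1) + 3*(4)*conj(1) + 4*(3 + exp(-2*I*pi/3))*conj(exp(-2*I*pi/3)) + 4*(3 + exp(2*I*pi/3))*conj(exp(2*I*pi/3))]
      = (1/12)[(4) + (12) + (4 + 12*exp(2*I*pi/3)) + (4 + 12*exp(-2*I*pi/3))] = 12/12 = 1
  <chi_rho, chi_4> = (1/12)[1*(4)*conj(3) + 3*(4)*conj(-1) + 4*(3 + exp(-2*I*pi/3))*conj(0) + 4*(3 + exp(2*I*pi/3))*conj(0)]
      = (1/12)[(12) + (-12) + (0) + (0)] = 0/12 = 0
(Exp terms are combined using exp(i*s)*conj(exp(i*t)) = exp(i*(s-t)), and sums of them are collapsed using the identity that for every m > 1 the m distinct m-th roots of unity sum to 0, e.g. 1 + exp(2*I*pi/3) + exp(-2*I*pi/3) = 0.)
Dimension check: dim(rho) = sum (mult * dim) = 3*1 + 0*1 + 1*1 + 0*3 = 4 = chi_rho(e) = 4.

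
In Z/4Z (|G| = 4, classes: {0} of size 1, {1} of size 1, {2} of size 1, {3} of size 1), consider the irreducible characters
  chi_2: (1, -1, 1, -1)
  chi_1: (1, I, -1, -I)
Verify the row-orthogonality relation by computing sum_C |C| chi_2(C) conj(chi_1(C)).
Sum = 0; so <chi_2, chi_1> = 0 (distinct irreducibles are orthogonal).

Compute term by term over conjugacy classes (|C| * chi_2(C) * conj(chi_1(C))):
  1*(1)*conj(1) + 1*(-1)*conj(I) + 1*(1)*conj(-1) + 1*(-1)*conj(-I)
  = (1) + (I) + (-1) + (-I)
  = 0.
(Exp terms are combined using exp(i*s)*conj(exp(i*t)) = exp(i*(s-t)), and sums of them are collapsed using the identity that for every m > 1 the m distinct m-th roots of unity sum to 0, e.g. 1 + exp(2*I*pi/3) + exp(-2*I*pi/3) = 0.)
Dividing by |G| = 4 gives 0/4 = 0, matching the row-orthogonality relation <chi_2, chi_1> = [chi_2 = chi_1].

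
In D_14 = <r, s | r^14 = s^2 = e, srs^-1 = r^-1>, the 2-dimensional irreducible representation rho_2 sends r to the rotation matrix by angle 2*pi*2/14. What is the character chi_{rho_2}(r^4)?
chi_{rho_2}(r^4) = 2*cos(2*pi*2*4/14) = -2*cos(pi/7)

Derivation: rho_2(r^4) is rotation by angle 2*pi*2*4/14, whose trace is 2*cos(2*pi*2*4/14) = -2*cos(pi/7).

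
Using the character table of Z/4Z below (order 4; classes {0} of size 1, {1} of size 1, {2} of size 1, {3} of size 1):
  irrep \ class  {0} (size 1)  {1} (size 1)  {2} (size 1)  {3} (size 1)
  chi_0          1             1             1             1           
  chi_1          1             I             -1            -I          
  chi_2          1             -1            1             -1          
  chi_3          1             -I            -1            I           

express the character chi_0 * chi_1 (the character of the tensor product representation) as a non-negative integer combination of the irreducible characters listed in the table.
chi_0 tensor chi_1 = chi_1 (all other irreducibles have multiplicity 0).

Derivation: The character of a tensor product is the pointwise product (chi_0 * chi_1)(C) = chi_0(C) * chi_1(C):
  {0}: (1)*(1), {1}: (1)*(I), {2}: (1)*(-1), {3}: (1)*(-I)
so (chi_0 * chi_1) takes values
  {0} -> 1, {1} -> I, {2} -> -1, {3} -> -I.
Now take the inner product of this character with each irreducible chi from the table, <chi_0*chi_1, chi> = (1/4) sum_C |C| (chi_0*chi_1)(C) conj(chi(C)):
  <chi_0*chi_1, chi_0> = (1/4)[1*(1)*conj(1) + 1*(I)*conj(1) + 1*(-1)*conj(1) + 1*(-I)*conj(1)]
      = (1/4)[(1) + (I) + (-1) + (-I)] = 0/4 = 0
  <chi_0*chi_1, chi_1> = (1/4)[1*(1)*conj(1) + 1*(I)*conj(I) + 1*(-1)*conj(-1) + 1*(-I)*conj(-I)]
      = (1/4)[(1) + (1) + (1) + (1)] = 4/4 = 1
  <chi_0*chi_1, chi_2> = (1/4)[1*(1)*conj(1) + 1*(I)*conj(-1) + 1*(-1)*conj(1) + 1*(-I)*conj(-1)]
      = (1/4)[(1) + (-I) + (-1) + (I)] = 0/4 = 0
  <chi_0*chi_1, chi_3> = (1/4)[1*(1)*conj(1) + 1*(I)*conj(-I) + 1*(-1)*conj(-1) + 1*(-I)*conj(I)]
      = (1/4)[(1) + (-1) + (1) + (-1)] = 0/4 = 0
(Exp terms are combined using exp(i*s)*conj(exp(i*t)) = exp(i*(s-t)), and sums of them are collapsed using the identity that for every m > 1 the m distinct m-th roots of unity sum to 0, e.g. 1 + exp(2*I*pi/3) + exp(-2*I*pi/3) = 0.)
Hence the multiplicities are chi_1: 1. Dimension check: dim(chi_0)*dim(chi_1) = 1*1 = 1 and sum (mult * dim) = 1*1 = 1.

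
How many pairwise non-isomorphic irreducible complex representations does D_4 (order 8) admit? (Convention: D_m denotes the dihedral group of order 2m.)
5

Why: The number of irreducible complex representations of a finite group equals its number of conjugacy classes. D_4 has 5 conjugacy classes (n/2 + 3 for n even), so D_4 (order 8) has exactly 5 irreducible complex representations.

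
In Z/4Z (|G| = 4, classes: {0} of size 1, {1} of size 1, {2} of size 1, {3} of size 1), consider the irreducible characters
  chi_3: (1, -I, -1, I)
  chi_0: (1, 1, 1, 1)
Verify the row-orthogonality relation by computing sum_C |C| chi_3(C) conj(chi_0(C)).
Sum = 0; so <chi_3, chi_0> = 0 (distinct irreducibles are orthogonal).

Compute term by term over conjugacy classes (|C| * chi_3(C) * conj(chi_0(C))):
  1*(1)*conj(1) + 1*(-I)*conj(1) + 1*(-1)*conj(1) + 1*(I)*conj(1)
  = (1) + (-I) + (-1) + (I)
  = 0.
(Exp terms are combined using exp(i*s)*conj(exp(i*t)) = exp(i*(s-t)), and sums of them are collapsed using the identity that for every m > 1 the m distinct m-th roots of unity sum to 0, e.g. 1 + exp(2*I*pi/3) + exp(-2*I*pi/3) = 0.)
Dividing by |G| = 4 gives 0/4 = 0, matching the row-orthogonality relation <chi_3, chi_0> = [chi_3 = chi_0].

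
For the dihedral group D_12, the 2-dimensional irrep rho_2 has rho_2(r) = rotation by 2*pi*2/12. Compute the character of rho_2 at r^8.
chi_{rho_2}(r^8) = 2*cos(2*pi*2*8/12) = -1

Proof sketch: rho_2(r^8) is rotation by angle 2*pi*2*8/12, whose trace is 2*cos(2*pi*2*8/12) = -1.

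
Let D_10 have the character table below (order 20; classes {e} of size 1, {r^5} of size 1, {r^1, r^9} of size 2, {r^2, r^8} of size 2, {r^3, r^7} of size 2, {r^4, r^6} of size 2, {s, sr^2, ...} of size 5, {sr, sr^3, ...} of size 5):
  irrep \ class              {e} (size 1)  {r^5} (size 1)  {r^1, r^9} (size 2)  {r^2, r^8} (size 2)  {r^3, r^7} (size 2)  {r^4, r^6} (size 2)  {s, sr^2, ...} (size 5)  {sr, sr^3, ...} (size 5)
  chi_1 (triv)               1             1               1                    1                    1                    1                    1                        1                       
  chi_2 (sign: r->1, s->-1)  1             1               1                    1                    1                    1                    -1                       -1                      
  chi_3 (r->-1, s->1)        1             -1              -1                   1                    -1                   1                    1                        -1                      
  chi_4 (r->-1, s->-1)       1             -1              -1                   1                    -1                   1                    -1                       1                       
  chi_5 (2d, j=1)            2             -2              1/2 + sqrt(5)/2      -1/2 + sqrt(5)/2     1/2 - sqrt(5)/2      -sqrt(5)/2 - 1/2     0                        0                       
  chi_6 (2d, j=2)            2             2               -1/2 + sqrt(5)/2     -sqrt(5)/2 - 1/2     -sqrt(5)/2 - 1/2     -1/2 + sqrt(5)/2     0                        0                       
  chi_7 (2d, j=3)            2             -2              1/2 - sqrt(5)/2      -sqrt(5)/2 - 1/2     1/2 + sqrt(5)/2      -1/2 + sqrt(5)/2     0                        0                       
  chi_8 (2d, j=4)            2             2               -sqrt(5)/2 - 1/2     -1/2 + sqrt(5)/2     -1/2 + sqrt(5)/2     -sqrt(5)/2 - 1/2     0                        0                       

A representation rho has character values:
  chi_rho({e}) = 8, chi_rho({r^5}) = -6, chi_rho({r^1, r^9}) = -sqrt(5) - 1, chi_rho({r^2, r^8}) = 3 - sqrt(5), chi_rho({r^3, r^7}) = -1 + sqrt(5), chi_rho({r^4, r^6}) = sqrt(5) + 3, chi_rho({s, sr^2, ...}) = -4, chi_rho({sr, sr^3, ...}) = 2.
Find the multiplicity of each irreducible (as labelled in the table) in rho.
Multiplicities: chi_1: 0, chi_2: 1, chi_3: 0, chi_4: 3, chi_5: 0, chi_6: 0, chi_7: 2, chi_8: 0.

Reasoning: Use <chi_rho, chi> = (1/|G|) sum_C |C| * chi_rho(C) * conj(chi(C)) with |G| = 20 for each irreducible chi in the table:
  <chi_rho, chi_1> = (1/20)[1*(8)*conj(1) + 1*(-6)*conj(1) + 2*(-sqrt(5) - 1)*conj(1) + 2*(3 - sqrt(5))*conj(1) + 2*(-1 + sqrt(5))*conj(1) + 2*(sqrt(5) + 3)*conj(1) + 5*(-4)*conj(1) + 5*(2)*conj(1)]
      = (1/20)[(8) + (-6) + (-2*sqrt(5) - 2) + (6 - 2*sqrt(5)) + (-2 + 2*sqrt(5)) + (2*sqrt(5) + 6) + (-20) + (10)] = 0/20 = 0
  <chi_rho, chi_2> = (1/20)[1*(8)*conj(1) + 1*(-6)*conj(1) + 2*(-sqrt(5) - 1)*conj(1) + 2*(3 - sqrt(5))*conj(1) + 2*(-1 + sqrt(5))*conj(1) + 2*(sqrt(5) + 3)*conj(1) + 5*(-4)*conj(-1) + 5*(2)*conj(-1)]
      = (1/20)[(8) + (-6) + (-2*sqrt(5) - 2) + (6 - 2*sqrt(5)) + (-2 + 2*sqrt(5)) + (2*sqrt(5) + 6) + (20) + (-10)] = 20/20 = 1
  <chi_rho, chi_3> = (1/20)[1*(8)*conj(1) + 1*(-6)*conj(-1) + 2*(-sqrt(5) - 1)*conj(-1) + 2*(3 - sqrt(5))*conj(1) + 2*(-1 + sqrt(5))*conj(-1) + 2*(sqrt(5) + 3)*conj(1) + 5*(-4)*conj(1) + 5*(2)*conj(-1)]
      = (1/20)[(8) + (6) + (2 + 2*sqrt(5)) + (6 - 2*sqrt(5)) + (2 - 2*sqrt(5)) + (2*sqrt(5) + 6) + (-20) + (-10)] = 0/20 = 0
  <chi_rho, chi_4> = (1/20)[1*(8)*conj(1) + 1*(-6)*conj(-1) + 2*(-sqrt(5) - 1)*conj(-1) + 2*(3 - sqrt(5))*conj(1) + 2*(-1 + sqrt(5))*conj(-1) + 2*(sqrt(5) + 3)*conj(1) + 5*(-4)*conj(-1) + 5*(2)*conj(1)]
      = (1/20)[(8) + (6) + (2 + 2*sqrt(5)) + (6 - 2*sqrt(5)) + (2 - 2*sqrt(5)) + (2*sqrt(5) + 6) + (20) + (10)] = 60/20 = 3
  <chi_rho, chi_5> = (1/20)[1*(8)*conj(2) + 1*(-6)*conj(-2) + 2*(-sqrt(5) - 1)*conj(1/2 + sqrt(5)/2) + 2*(3 - sqrt(5))*conj(-1/2 + sqrt(5)/2) + 2*(-1 + sqrt(5))*conj(1/2 - sqrt(5)/2) + 2*(sqrt(5) + 3)*conj(-sqrt(5)/2 - 1/2) + 5*(-4)*conj(0) + 5*(2)*conj(0)]
      = (1/20)[(16) + (12) + (-6 - 2*sqrt(5)) + (-8 + 4*sqrt(5)) + (-6 + 2*sqrt(5)) + (-4*sqrt(5) - 8) + (0) + (0)] = 0/20 = 0
  <chi_rho, chi_6> = (1/20)[1*(8)*conj(2) + 1*(-6)*conj(2) + 2*(-sqrt(5) - 1)*conj(-1/2 + sqrt(5)/2) + 2*(3 - sqrt(5))*conj(-sqrt(5)/2 - 1/2) + 2*(-1 + sqrt(5))*conj(-sqrt(5)/2 - 1/2) + 2*(sqrt(5) + 3)*conj(-1/2 + sqrt(5)/2) + 5*(-4)*conj(0) + 5*(2)*conj(0)]
      = (1/20)[(16) + (-12) + (-4) + (2 - 2*sqrt(5)) + (-4) + (2 + 2*sqrt(5)) + (0) + (0)] = 0/20 = 0
  <chi_rho, chi_7> = (1/20)[1*(8)*conj(2) + 1*(-6)*conj(-2) + 2*(-sqrt(5) - 1)*conj(1/2 - sqrt(5)/2) + 2*(3 - sqrt(5))*conj(-sqrt(5)/2 - 1/2) + 2*(-1 + sqrt(5))*conj(1/2 + sqrt(5)/2) + 2*(sqrt(5) + 3)*conj(-1/2 + sqrt(5)/2) + 5*(-4)*conj(0) + 5*(2)*conj(0)]
      = (1/20)[(16) + (12) + (4) + (2 - 2*sqrt(5)) + (4) + (2 + 2*sqrt(5)) + (0) + (0)] = 40/20 = 2
  <chi_rho, chi_8> = (1/20)[1*(8)*conj(2) + 1*(-6)*conj(2) + 2*(-sqrt(5) - 1)*conj(-sqrt(5)/2 - 1/2) + 2*(3 - sqrt(5))*conj(-1/2 + sqrt(5)/2) + 2*(-1 + sqrt(5))*conj(-1/2 + sqrt(5)/2) + 2*(sqrt(5) + 3)*conj(-sqrt(5)/2 - 1/2) + 5*(-4)*conj(0) + 5*(2)*conj(0)]
      = (1/20)[(16) + (-12) + (2*sqrt(5) + 6) + (-8 + 4*sqrt(5)) + (6 - 2*sqrt(5)) + (-4*sqrt(5) - 8) + (0) + (0)] = 0/20 = 0
Dimension check: dim(rho) = sum (mult * dim) = 0*1 + 1*1 + 0*1 + 3*1 + 0*2 + 0*2 + 2*2 + 0*2 = 8 = chi_rho(e) = 8.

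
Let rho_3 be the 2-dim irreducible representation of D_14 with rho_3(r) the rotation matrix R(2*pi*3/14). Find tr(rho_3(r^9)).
chi_{rho_3}(r^9) = 2*cos(2*pi*3*9/14) = 2*cos(pi/7)

Justification: rho_3(r^9) is rotation by angle 2*pi*3*9/14, whose trace is 2*cos(2*pi*3*9/14) = 2*cos(pi/7).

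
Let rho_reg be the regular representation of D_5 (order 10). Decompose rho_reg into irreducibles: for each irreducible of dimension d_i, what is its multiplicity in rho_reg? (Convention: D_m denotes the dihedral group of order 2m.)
Each irreducible V_i of dimension d_i appears with multiplicity d_i, i.e. rho_reg = (direct sum over all irreducibles V_i) d_i V_i. The irreducible dimensions for D_5 are 1, 1, 2, 2: 2 irreducibles of dimension 1, each with multiplicity 1; 2 irreducibles of dimension 2, each with multiplicity 2. Total dimension 2*1*1 + 2*2*2 = 10 = |G|.

Working: General theorem: in the regular representation of a finite group G, each irreducible appears with multiplicity equal to its dimension. Check: dim(rho_reg) = sum d_i^2 = 1 + 1 + 4 + 4 = 10 = |G|.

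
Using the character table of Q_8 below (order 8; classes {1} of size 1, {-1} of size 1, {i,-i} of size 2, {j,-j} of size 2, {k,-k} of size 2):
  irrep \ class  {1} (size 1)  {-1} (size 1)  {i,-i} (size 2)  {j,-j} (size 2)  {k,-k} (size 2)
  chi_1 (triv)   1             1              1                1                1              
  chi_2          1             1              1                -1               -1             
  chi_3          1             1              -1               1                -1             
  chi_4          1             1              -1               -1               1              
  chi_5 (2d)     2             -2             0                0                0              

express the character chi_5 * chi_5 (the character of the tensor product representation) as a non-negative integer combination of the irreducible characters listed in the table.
chi_5 tensor chi_5 = chi_1 + chi_2 + chi_3 + chi_4 (all other irreducibles have multiplicity 0).

Solution. The character of a tensor product is the pointwise product (chi_5 * chi_5)(C) = chi_5(C) * chi_5(C):
  {1}: (2)*(2), {-1}: (-2)*(-2), {i,-i}: (0)*(0), {j,-j}: (0)*(0), {k,-k}: (0)*(0)
so (chi_5 * chi_5) takes values
  {1} -> 4, {-1} -> 4, {i,-i} -> 0, {j,-j} -> 0, {k,-k} -> 0.
Now take the inner product of this character with each irreducible chi from the table, <chi_5*chi_5, chi> = (1/8) sum_C |C| (chi_5*chi_5)(C) conj(chi(C)):
  <chi_5*chi_5, chi_1> = (1/8)[1*(4)*conj(1) + 1*(4)*conj(1) + 2*(0)*conj(1) + 2*(0)*conj(1) + 2*(0)*conj(1)]
      = (1/8)[(4) + (4) + (0) + (0) + (0)] = 8/8 = 1
  <chi_5*chi_5, chi_2> = (1/8)[1*(4)*conj(1) + 1*(4)*conj(1) + 2*(0)*conj(1) + 2*(0)*conj(-1) + 2*(0)*conj(-1)]
      = (1/8)[(4) + (4) + (0) + (0) + (0)] = 8/8 = 1
  <chi_5*chi_5, chi_3> = (1/8)[1*(4)*conj(1) + 1*(4)*conj(1) + 2*(0)*conj(-1) + 2*(0)*conj(1) + 2*(0)*conj(-1)]
      = (1/8)[(4) + (4) + (0) + (0) + (0)] = 8/8 = 1
  <chi_5*chi_5, chi_4> = (1/8)[1*(4)*conj(1) + 1*(4)*conj(1) + 2*(0)*conj(-1) + 2*(0)*conj(-1) + 2*(0)*conj(1)]
      = (1/8)[(4) + (4) + (0) + (0) + (0)] = 8/8 = 1
  <chi_5*chi_5, chi_5> = (1/8)[1*(4)*conj(2) + 1*(4)*conj(-2) + 2*(0)*conj(0) + 2*(0)*conj(0) + 2*(0)*conj(0)]
      = (1/8)[(8) + (-8) + (0) + (0) + (0)] = 0/8 = 0
Hence the multiplicities are chi_1: 1, chi_2: 1, chi_3: 1, chi_4: 1. Dimension check: dim(chi_5)*dim(chi_5) = 2*2 = 4 and sum (mult * dim) = 1*1 + 1*1 + 1*1 + 1*1 = 4.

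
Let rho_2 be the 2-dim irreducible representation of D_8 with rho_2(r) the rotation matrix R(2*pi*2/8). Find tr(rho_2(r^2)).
chi_{rho_2}(r^2) = 2*cos(2*pi*2*2/8) = -2

Argument: rho_2(r^2) is rotation by angle 2*pi*2*2/8, whose trace is 2*cos(2*pi*2*2/8) = -2.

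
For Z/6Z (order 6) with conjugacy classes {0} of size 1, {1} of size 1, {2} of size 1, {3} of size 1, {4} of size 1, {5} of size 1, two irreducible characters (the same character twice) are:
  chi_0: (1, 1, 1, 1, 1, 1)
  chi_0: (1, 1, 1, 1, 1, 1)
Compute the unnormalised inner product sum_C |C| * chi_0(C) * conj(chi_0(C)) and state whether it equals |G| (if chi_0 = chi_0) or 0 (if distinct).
Sum = 6 = |G| = 6; so <chi_0, chi_0> = 1 (norm-1 confirms irreducibility).

Justification: Compute term by term over conjugacy classes (|C| * chi_0(C) * conj(chi_0(C))):
  1*(1)*conj(1) + 1*(1)*conj(1) + 1*(1)*conj(1) + 1*(1)*conj(1) + 1*(1)*conj(1) + 1*(1)*conj(1)
  = (1) + (1) + (1) + (1) + (1) + (1)
  = 6.
(Exp terms are combined using exp(i*s)*conj(exp(i*t)) = exp(i*(s-t)), and sums of them are collapsed using the identity that for every m > 1 the m distinct m-th roots of unity sum to 0, e.g. 1 + exp(2*I*pi/3) + exp(-2*I*pi/3) = 0.)
Dividing by |G| = 6 gives 6/6 = 1, matching the row-orthogonality relation <chi_0, chi_0> = [chi_0 = chi_0].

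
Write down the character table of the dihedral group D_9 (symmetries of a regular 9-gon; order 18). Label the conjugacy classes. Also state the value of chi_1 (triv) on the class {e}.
Conjugacy classes: {e} of size 1, {r^1, r^8} of size 2, {r^2, r^7} of size 2, {r^3, r^6} of size 2, {r^4, r^5} of size 2, {s, sr, ..., sr^8} of size 9.
Character table:
  irrep \ class              {e} (size 1)  {r^1, r^8} (size 2)  {r^2, r^7} (size 2)  {r^3, r^6} (size 2)  {r^4, r^5} (size 2)  {s, sr, ..., sr^8} (size 9)
  chi_1 (triv)               1             1                    1                    1                    1                    1                          
  chi_2 (sign: r->1, s->-1)  1             1                    1                    1                    1                    -1                         
  chi_3 (2d, j=1)            2             2*cos(2*pi/9)        2*cos(4*pi/9)        -1                   -2*cos(pi/9)         0                          
  chi_4 (2d, j=2)            2             2*cos(4*pi/9)        -2*cos(pi/9)         -1                   2*cos(2*pi/9)        0                          
  chi_5 (2d, j=3)            2             -1                   -1                   2                    -1                   0                          
  chi_6 (2d, j=4)            2             -2*cos(pi/9)         2*cos(2*pi/9)        -1                   2*cos(4*pi/9)        0                          

Spot check: chi_1 (triv) on {e} = 1.

Working: D_9 has order 2*9 = 18 with 6 conjugacy classes, hence 6 irreducibles. Sum of squared dims 1 + 1 + 4 + 4 + 4 + 4 = 18 = |G|. Linear characters come from the abelianisation; the 2-dimensional irreps have character r^k -> 2*cos(2*pi*j*k/9), reflections -> 0.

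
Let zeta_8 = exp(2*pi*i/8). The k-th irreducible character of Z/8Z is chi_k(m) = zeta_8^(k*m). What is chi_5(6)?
chi_5(6) = zeta_8^30 = -I

Working: chi_5(6) = zeta_8^(5*6) = zeta_8^30. Since zeta_8^8 = 1, this equals zeta_8^6 = exp(2*pi*i*6/8) = -I.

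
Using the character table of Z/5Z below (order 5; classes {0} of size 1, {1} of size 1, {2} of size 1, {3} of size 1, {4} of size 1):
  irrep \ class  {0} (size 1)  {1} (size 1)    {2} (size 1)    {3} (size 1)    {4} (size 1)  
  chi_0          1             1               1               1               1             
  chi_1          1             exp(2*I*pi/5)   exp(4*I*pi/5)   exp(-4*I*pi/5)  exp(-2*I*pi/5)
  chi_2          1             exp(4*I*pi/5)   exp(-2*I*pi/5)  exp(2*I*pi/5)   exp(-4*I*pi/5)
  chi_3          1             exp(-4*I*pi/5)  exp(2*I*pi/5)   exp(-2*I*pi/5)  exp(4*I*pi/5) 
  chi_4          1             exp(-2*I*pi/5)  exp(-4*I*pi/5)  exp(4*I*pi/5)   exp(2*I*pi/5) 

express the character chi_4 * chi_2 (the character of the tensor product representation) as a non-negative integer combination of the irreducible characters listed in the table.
chi_4 tensor chi_2 = chi_1 (all other irreducibles have multiplicity 0).

Proof sketch: The character of a tensor product is the pointwise product (chi_4 * chi_2)(C) = chi_4(C) * chi_2(C):
  {0}: (1)*(1), {1}: (exp(-2*I*pi/5))*(exp(4*I*pi/5)), {2}: (exp(-4*I*pi/5))*(exp(-2*I*pi/5)), {3}: (exp(4*I*pi/5))*(exp(2*I*pi/5)), {4}: (exp(2*I*pi/5))*(exp(-4*I*pi/5))
so (chi_4 * chi_2) takes values
  {0} -> 1, {1} -> exp(2*I*pi/5), {2} -> exp(4*I*pi/5), {3} -> exp(-4*I*pi/5), {4} -> exp(-2*I*pi/5).
Now take the inner product of this character with each irreducible chi from the table, <chi_4*chi_2, chi> = (1/5) sum_C |C| (chi_4*chi_2)(C) conj(chi(C)):
  <chi_4*chi_2, chi_0> = (1/5)[1*(1)*conj(1) + 1*(exp(2*I*pi/5))*conj(1) + 1*(exp(4*I*pi/5))*conj(1) + 1*(exp(-4*I*pi/5))*conj(1) + 1*(exp(-2*I*pi/5))*conj(1)]
      = (1/5)[(1) + (exp(2*I*pi/5)) + (exp(4*I*pi/5)) + (exp(-4*I*pi/5)) + (exp(-2*I*pi/5))] = 0/5 = 0
  <chi_4*chi_2, chi_1> = (1/5)[1*(1)*conj(1) + 1*(exp(2*I*pi/5))*conj(exp(2*I*pi/5)) + 1*(exp(4*I*pi/5))*conj(exp(4*I*pi/5)) + 1*(exp(-4*I*pi/5))*conj(exp(-4*I*pi/5)) + 1*(exp(-2*I*pi/5))*conj(exp(-2*I*pi/5))]
      = (1/5)[(1) + (1) + (1) + (1) + (1)] = 5/5 = 1
  <chi_4*chi_2, chi_2> = (1/5)[1*(1)*conj(1) + 1*(exp(2*I*pi/5))*conj(exp(4*I*pi/5)) + 1*(exp(4*I*pi/5))*conj(exp(-2*I*pi/5)) + 1*(exp(-4*I*pi/5))*conj(exp(2*I*pi/5)) + 1*(exp(-2*I*pi/5))*conj(exp(-4*I*pi/5))]
      = (1/5)[(1) + (exp(-2*I*pi/5)) + (exp(-4*I*pi/5)) + (exp(4*I*pi/5)) + (exp(2*I*pi/5))] = 0/5 = 0
  <chi_4*chi_2, chi_3> = (1/5)[1*(1)*conj(1) + 1*(exp(2*I*pi/5))*conj(exp(-4*I*pi/5)) + 1*(exp(4*I*pi/5))*conj(exp(2*I*pi/5)) + 1*(exp(-4*I*pi/5))*conj(exp(-2*I*pi/5)) + 1*(exp(-2*I*pi/5))*conj(exp(4*I*pi/5))]
      = (1/5)[(1) + (exp(-4*I*pi/5)) + (exp(2*I*pi/5)) + (exp(-2*I*pi/5)) + (exp(4*I*pi/5))] = 0/5 = 0
  <chi_4*chi_2, chi_4> = (1/5)[1*(1)*conj(1) + 1*(exp(2*I*pi/5))*conj(exp(-2*I*pi/5)) + 1*(exp(4*I*pi/5))*conj(exp(-4*I*pi/5)) + 1*(exp(-4*I*pi/5))*conj(exp(4*I*pi/5)) + 1*(exp(-2*I*pi/5))*conj(exp(2*I*pi/5))]
      = (1/5)[(1) + (exp(4*I*pi/5)) + (exp(-2*I*pi/5)) + (exp(2*I*pi/5)) + (exp(-4*I*pi/5))] = 0/5 = 0
(Exp terms are combined using exp(i*s)*conj(exp(i*t)) = exp(i*(s-t)), and sums of them are collapsed using the identity that for every m > 1 the m distinct m-th roots of unity sum to 0, e.g. 1 + exp(2*I*pi/3) + exp(-2*I*pi/3) = 0.)
Hence the multiplicities are chi_1: 1. Dimension check: dim(chi_4)*dim(chi_2) = 1*1 = 1 and sum (mult * dim) = 1*1 = 1.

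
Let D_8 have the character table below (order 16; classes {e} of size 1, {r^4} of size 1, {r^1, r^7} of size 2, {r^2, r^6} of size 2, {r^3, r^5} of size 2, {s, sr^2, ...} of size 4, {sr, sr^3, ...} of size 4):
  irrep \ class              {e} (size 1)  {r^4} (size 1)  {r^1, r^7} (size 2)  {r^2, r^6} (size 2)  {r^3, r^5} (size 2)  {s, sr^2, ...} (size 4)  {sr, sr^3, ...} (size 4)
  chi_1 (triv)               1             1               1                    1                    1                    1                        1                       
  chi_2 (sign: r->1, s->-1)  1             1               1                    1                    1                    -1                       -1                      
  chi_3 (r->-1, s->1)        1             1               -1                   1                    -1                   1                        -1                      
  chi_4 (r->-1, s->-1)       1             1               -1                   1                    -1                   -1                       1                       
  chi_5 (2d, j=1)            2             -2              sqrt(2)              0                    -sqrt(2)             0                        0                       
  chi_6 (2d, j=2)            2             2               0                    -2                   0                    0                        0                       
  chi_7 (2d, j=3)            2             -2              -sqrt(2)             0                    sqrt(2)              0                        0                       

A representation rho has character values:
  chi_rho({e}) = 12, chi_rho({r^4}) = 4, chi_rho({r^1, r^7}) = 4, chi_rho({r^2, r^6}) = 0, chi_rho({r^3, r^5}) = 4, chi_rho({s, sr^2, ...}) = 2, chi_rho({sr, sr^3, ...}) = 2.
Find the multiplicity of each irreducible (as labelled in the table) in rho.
Multiplicities: chi_1: 3, chi_2: 1, chi_3: 0, chi_4: 0, chi_5: 1, chi_6: 2, chi_7: 1.

Explanation: Use <chi_rho, chi> = (1/|G|) sum_C |C| * chi_rho(C) * conj(chi(C)) with |G| = 16 for each irreducible chi in the table:
  <chi_rho, chi_1> = (1/16)[1*(12)*conj(1) + 1*(4)*conj(1) + 2*(4)*conj(1) + 2*(0)*conj(1) + 2*(4)*conj(1) + 4*(2)*conj(1) + 4*(2)*conj(1)]
      = (1/16)[(12) + (4) + (8) + (0) + (8) + (8) + (8)] = 48/16 = 3
  <chi_rho, chi_2> = (1/16)[1*(12)*conj(1) + 1*(4)*conj(1) + 2*(4)*conj(1) + 2*(0)*conj(1) + 2*(4)*conj(1) + 4*(2)*conj(-1) + 4*(2)*conj(-1)]
      = (1/16)[(12) + (4) + (8) + (0) + (8) + (-8) + (-8)] = 16/16 = 1
  <chi_rho, chi_3> = (1/16)[1*(12)*conj(1) + 1*(4)*conj(1) + 2*(4)*conj(-1) + 2*(0)*conj(1) + 2*(4)*conj(-1) + 4*(2)*conj(1) + 4*(2)*conj(-1)]
      = (1/16)[(12) + (4) + (-8) + (0) + (-8) + (8) + (-8)] = 0/16 = 0
  <chi_rho, chi_4> = (1/16)[1*(12)*conj(1) + 1*(4)*conj(1) + 2*(4)*conj(-1) + 2*(0)*conj(1) + 2*(4)*conj(-1) + 4*(2)*conj(-1) + 4*(2)*conj(1)]
      = (1/16)[(12) + (4) + (-8) + (0) + (-8) + (-8) + (8)] = 0/16 = 0
  <chi_rho, chi_5> = (1/16)[1*(12)*conj(2) + 1*(4)*conj(-2) + 2*(4)*conj(sqrt(2)) + 2*(0)*conj(0) + 2*(4)*conj(-sqrt(2)) + 4*(2)*conj(0) + 4*(2)*conj(0)]
      = (1/16)[(24) + (-8) + (8*sqrt(2)) + (0) + (-8*sqrt(2)) + (0) + (0)] = 16/16 = 1
  <chi_rho, chi_6> = (1/16)[1*(12)*conj(2) + 1*(4)*conj(2) + 2*(4)*conj(0) + 2*(0)*conj(-2) + 2*(4)*conj(0) + 4*(2)*conj(0) + 4*(2)*conj(0)]
      = (1/16)[(24) + (8) + (0) + (0) + (0) + (0) + (0)] = 32/16 = 2
  <chi_rho, chi_7> = (1/16)[1*(12)*conj(2) + 1*(4)*conj(-2) + 2*(4)*conj(-sqrt(2)) + 2*(0)*conj(0) + 2*(4)*conj(sqrt(2)) + 4*(2)*conj(0) + 4*(2)*conj(0)]
      = (1/16)[(24) + (-8) + (-8*sqrt(2)) + (0) + (8*sqrt(2)) + (0) + (0)] = 16/16 = 1
Dimension check: dim(rho) = sum (mult * dim) = 3*1 + 1*1 + 0*1 + 0*1 + 1*2 + 2*2 + 1*2 = 12 = chi_rho(e) = 12.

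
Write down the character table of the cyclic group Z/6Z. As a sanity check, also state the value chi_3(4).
Character table of Z/6Z (irreps indexed chi_0,...,chi_5 with chi_k(m) = zeta_6^(k*m), zeta_6 = exp(2*pi*i/6)):
  irrep \ class  {0} (size 1)  {1} (size 1)    {2} (size 1)    {3} (size 1)  {4} (size 1)    {5} (size 1)  
  chi_0          1             1               1               1             1               1             
  chi_1          1             exp(I*pi/3)     exp(2*I*pi/3)   -1            exp(-2*I*pi/3)  exp(-I*pi/3)  
  chi_2          1             exp(2*I*pi/3)   exp(-2*I*pi/3)  1             exp(2*I*pi/3)   exp(-2*I*pi/3)
  chi_3          1             -1              1               -1            1               -1            
  chi_4          1             exp(-2*I*pi/3)  exp(2*I*pi/3)   1             exp(-2*I*pi/3)  exp(2*I*pi/3) 
  chi_5          1             exp(-I*pi/3)    exp(-2*I*pi/3)  -1            exp(2*I*pi/3)   exp(I*pi/3)   

Spot check: chi_3(4) = zeta_6^(3*4) = zeta_6^12 = 1.

Working: Z/6Z is abelian, so all 6 irreducible complex representations are 1-dimensional. They are given by chi_k(m) = zeta_6^(k*m) for k = 0,...,5. Row orthogonality: sum_m chi_k(m) conj(chi_l(m)) = 6 * [k = l].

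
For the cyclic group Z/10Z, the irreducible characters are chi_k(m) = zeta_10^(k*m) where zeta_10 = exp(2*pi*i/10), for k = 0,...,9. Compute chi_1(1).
chi_1(1) = zeta_10^1 = exp(I*pi/5)

Details: chi_1(1) = zeta_10^(1*1) = zeta_10^1. Since zeta_10^10 = 1, this equals zeta_10^1 = exp(2*pi*i*1/10) = exp(I*pi/5).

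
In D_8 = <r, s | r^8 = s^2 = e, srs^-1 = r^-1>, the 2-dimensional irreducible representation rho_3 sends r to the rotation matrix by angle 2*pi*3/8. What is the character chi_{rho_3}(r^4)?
chi_{rho_3}(r^4) = 2*cos(2*pi*3*4/8) = -2

Details: rho_3(r^4) is rotation by angle 2*pi*3*4/8, whose trace is 2*cos(2*pi*3*4/8) = -2.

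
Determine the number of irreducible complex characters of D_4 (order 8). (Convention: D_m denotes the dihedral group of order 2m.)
5

Details: The number of irreducible complex representations of a finite group equals its number of conjugacy classes. D_4 has 5 conjugacy classes (n/2 + 3 for n even), so D_4 (order 8) has exactly 5 irreducible complex representations.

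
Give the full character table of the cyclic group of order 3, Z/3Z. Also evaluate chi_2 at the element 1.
Character table of Z/3Z (irreps indexed chi_0,...,chi_2 with chi_k(m) = zeta_3^(k*m), zeta_3 = exp(2*pi*i/3)):
  irrep \ class  {0} (size 1)  {1} (size 1)    {2} (size 1)  
  chi_0          1             1               1             
  chi_1          1             exp(2*I*pi/3)   exp(-2*I*pi/3)
  chi_2          1             exp(-2*I*pi/3)  exp(2*I*pi/3) 

Spot check: chi_2(1) = zeta_3^(2*1) = zeta_3^2 = exp(-2*I*pi/3).

Solution. Z/3Z is abelian, so all 3 irreducible complex representations are 1-dimensional. They are given by chi_k(m) = zeta_3^(k*m) for k = 0,...,2. Row orthogonality: sum_m chi_k(m) conj(chi_l(m)) = 3 * [k = l].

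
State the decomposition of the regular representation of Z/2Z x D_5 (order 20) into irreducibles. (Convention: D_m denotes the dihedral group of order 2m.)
Each irreducible V_i of dimension d_i appears with multiplicity d_i, i.e. rho_reg = (direct sum over all irreducibles V_i) d_i V_i. The irreducible dimensions for Z/2Z x D_5 are 1, 1, 1, 1, 2, 2, 2, 2: 4 irreducibles of dimension 1, each with multiplicity 1; 4 irreducibles of dimension 2, each with multiplicity 2. Total dimension 4*1*1 + 4*2*2 = 20 = |G|.

Solution. General theorem: in the regular representation of a finite group G, each irreducible appears with multiplicity equal to its dimension. Check: dim(rho_reg) = sum d_i^2 = 1 + 1 + 1 + 1 + 4 + 4 + 4 + 4 = 20 = |G|.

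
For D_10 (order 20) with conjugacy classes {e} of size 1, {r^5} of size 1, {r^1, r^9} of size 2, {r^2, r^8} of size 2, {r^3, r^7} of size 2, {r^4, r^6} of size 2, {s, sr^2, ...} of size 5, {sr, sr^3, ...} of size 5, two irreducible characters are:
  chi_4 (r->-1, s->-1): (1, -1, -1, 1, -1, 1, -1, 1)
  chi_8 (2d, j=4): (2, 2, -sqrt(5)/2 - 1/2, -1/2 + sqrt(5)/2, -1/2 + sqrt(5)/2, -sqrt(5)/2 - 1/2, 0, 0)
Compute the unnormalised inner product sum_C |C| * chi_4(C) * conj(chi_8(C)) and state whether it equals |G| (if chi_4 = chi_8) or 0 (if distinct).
Sum = 0; so <chi_4, chi_8> = 0 (distinct irreducibles are orthogonal).

Why: Compute term by term over conjugacy classes (|C| * chi_4(C) * conj(chi_8(C))):
  1*(1)*conj(2) + 1*(-1)*conj(2) + 2*(-1)*conj(-sqrt(5)/2 - 1/2) + 2*(1)*conj(-1/2 + sqrt(5)/2) + 2*(-1)*conj(-1/2 + sqrt(5)/2) + 2*(1)*conj(-sqrt(5)/2 - 1/2) + 5*(-1)*conj(0) + 5*(1)*conj(0)
  = (2) + (-2) + (1 + sqrt(5)) + (-1 + sqrt(5)) + (1 - sqrt(5)) + (-sqrt(5) - 1) + (0) + (0)
  = 0.
Dividing by |G| = 20 gives 0/20 = 0, matching the row-orthogonality relation <chi_4, chi_8> = [chi_4 = chi_8].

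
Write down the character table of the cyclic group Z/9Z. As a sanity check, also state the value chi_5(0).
Character table of Z/9Z (irreps indexed chi_0,...,chi_8 with chi_k(m) = zeta_9^(k*m), zeta_9 = exp(2*pi*i/9)):
  irrep \ class  {0} (size 1)  {1} (size 1)    {2} (size 1)    {3} (size 1)    {4} (size 1)    {5} (size 1)    {6} (size 1)    {7} (size 1)    {8} (size 1)  
  chi_0          1             1               1               1               1               1               1               1               1             
  chi_1          1             exp(2*I*pi/9)   exp(4*I*pi/9)   exp(2*I*pi/3)   exp(8*I*pi/9)   exp(-8*I*pi/9)  exp(-2*I*pi/3)  exp(-4*I*pi/9)  exp(-2*I*pi/9)
  chi_2          1             exp(4*I*pi/9)   exp(8*I*pi/9)   exp(-2*I*pi/3)  exp(-2*I*pi/9)  exp(2*I*pi/9)   exp(2*I*pi/3)   exp(-8*I*pi/9)  exp(-4*I*pi/9)
  chi_3          1             exp(2*I*pi/3)   exp(-2*I*pi/3)  1               exp(2*I*pi/3)   exp(-2*I*pi/3)  1               exp(2*I*pi/3)   exp(-2*I*pi/3)
  chi_4          1             exp(8*I*pi/9)   exp(-2*I*pi/9)  exp(2*I*pi/3)   exp(-4*I*pi/9)  exp(4*I*pi/9)   exp(-2*I*pi/3)  exp(2*I*pi/9)   exp(-8*I*pi/9)
  chi_5          1             exp(-8*I*pi/9)  exp(2*I*pi/9)   exp(-2*I*pi/3)  exp(4*I*pi/9)   exp(-4*I*pi/9)  exp(2*I*pi/3)   exp(-2*I*pi/9)  exp(8*I*pi/9) 
  chi_6          1             exp(-2*I*pi/3)  exp(2*I*pi/3)   1               exp(-2*I*pi/3)  exp(2*I*pi/3)   1               exp(-2*I*pi/3)  exp(2*I*pi/3) 
  chi_7          1             exp(-4*I*pi/9)  exp(-8*I*pi/9)  exp(2*I*pi/3)   exp(2*I*pi/9)   exp(-2*I*pi/9)  exp(-2*I*pi/3)  exp(8*I*pi/9)   exp(4*I*pi/9) 
  chi_8          1             exp(-2*I*pi/9)  exp(-4*I*pi/9)  exp(-2*I*pi/3)  exp(-8*I*pi/9)  exp(8*I*pi/9)   exp(2*I*pi/3)   exp(4*I*pi/9)   exp(2*I*pi/9) 

Spot check: chi_5(0) = zeta_9^(5*0) = zeta_9^0 = 1.

Details: Z/9Z is abelian, so all 9 irreducible complex representations are 1-dimensional. They are given by chi_k(m) = zeta_9^(k*m) for k = 0,...,8. Row orthogonality: sum_m chi_k(m) conj(chi_l(m)) = 9 * [k = l].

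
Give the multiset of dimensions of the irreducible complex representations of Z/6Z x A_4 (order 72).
Dimensions: 1, 1, 1, 1, 1, 1, 1, 1, 1, 1, 1, 1, 1, 1, 1, 1, 1, 1, 3, 3, 3, 3, 3, 3

There are 24 irreducibles (= number of conjugacy classes). Their dimensions d_i satisfy sum d_i^2 = |G| = 72: 1 + 1 + 1 + 1 + 1 + 1 + 1 + 1 + 1 + 1 + 1 + 1 + 1 + 1 + 1 + 1 + 1 + 1 + 9 + 9 + 9 + 9 + 9 + 9 = 72. (For the product with Z/6Z: each of the 6 1-dim characters of Z/6Z tensors with each irrep of A_4, giving 6 copies of each A_4-dimension.)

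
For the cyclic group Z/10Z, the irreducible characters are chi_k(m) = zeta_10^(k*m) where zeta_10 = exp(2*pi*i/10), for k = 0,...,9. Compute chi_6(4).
chi_6(4) = zeta_10^24 = exp(4*I*pi/5)

Why: chi_6(4) = zeta_10^(6*4) = zeta_10^24. Since zeta_10^10 = 1, this equals zeta_10^4 = exp(2*pi*i*4/10) = exp(4*I*pi/5).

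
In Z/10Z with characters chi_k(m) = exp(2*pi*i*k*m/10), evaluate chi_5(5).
chi_5(5) = zeta_10^25 = -1

Argument: chi_5(5) = zeta_10^(5*5) = zeta_10^25. Since zeta_10^10 = 1, this equals zeta_10^5 = exp(2*pi*i*5/10) = -1.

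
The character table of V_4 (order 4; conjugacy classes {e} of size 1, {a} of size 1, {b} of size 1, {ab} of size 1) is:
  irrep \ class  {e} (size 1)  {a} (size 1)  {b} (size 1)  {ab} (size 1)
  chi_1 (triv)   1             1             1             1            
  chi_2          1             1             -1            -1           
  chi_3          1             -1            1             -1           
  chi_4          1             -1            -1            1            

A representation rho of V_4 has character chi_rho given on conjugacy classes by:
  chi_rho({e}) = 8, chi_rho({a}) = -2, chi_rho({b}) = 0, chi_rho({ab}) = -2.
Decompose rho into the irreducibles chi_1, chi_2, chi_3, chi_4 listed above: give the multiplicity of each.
Multiplicities: chi_1: 1, chi_2: 2, chi_3: 3, chi_4: 2.

Reasoning: Use <chi_rho, chi> = (1/|G|) sum_C |C| * chi_rho(C) * conj(chi(C)) with |G| = 4 for each irreducible chi in the table:
  <chi_rho, chi_1> = (1/4)[1*(8)*conj(1) + 1*(-2)*conj(1) + 1*(0)*conj(1) + 1*(-2)*conj(1)]
      = (1/4)[(8) + (-2) + (0) + (-2)] = 4/4 = 1
  <chi_rho, chi_2> = (1/4)[1*(8)*conj(1) + 1*(-2)*conj(1) + 1*(0)*conj(-1) + 1*(-2)*conj(-1)]
      = (1/4)[(8) + (-2) + (0) + (2)] = 8/4 = 2
  <chi_rho, chi_3> = (1/4)[1*(8)*conj(1) + 1*(-2)*conj(-1) + 1*(0)*conj(1) + 1*(-2)*conj(-1)]
      = (1/4)[(8) + (2) + (0) + (2)] = 12/4 = 3
  <chi_rho, chi_4> = (1/4)[1*(8)*conj(1) + 1*(-2)*conj(-1) + 1*(0)*conj(-1) + 1*(-2)*conj(1)]
      = (1/4)[(8) + (2) + (0) + (-2)] = 8/4 = 2
Dimension check: dim(rho) = sum (mult * dim) = 1*1 + 2*1 + 3*1 + 2*1 = 8 = chi_rho(e) = 8.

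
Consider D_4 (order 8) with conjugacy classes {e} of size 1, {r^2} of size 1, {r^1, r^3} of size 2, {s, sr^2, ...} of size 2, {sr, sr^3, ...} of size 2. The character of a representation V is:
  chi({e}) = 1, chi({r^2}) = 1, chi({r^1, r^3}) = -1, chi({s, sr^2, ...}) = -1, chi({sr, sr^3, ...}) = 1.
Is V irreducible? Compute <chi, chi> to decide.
Irreducible: <chi, chi> = 1.

Justification: <chi, chi> = (1/|G|) sum_C |C| * |chi(C)|^2 = (1/8)[1*|1|^2 + 1*|1|^2 + 2*|-1|^2 + 2*|-1|^2 + 2*|1|^2]
  = (1/8)[(1) + (1) + (2) + (2) + (2)] = 8/8 = 1.
A character is irreducible iff <chi, chi> = 1, so this representation is irreducible.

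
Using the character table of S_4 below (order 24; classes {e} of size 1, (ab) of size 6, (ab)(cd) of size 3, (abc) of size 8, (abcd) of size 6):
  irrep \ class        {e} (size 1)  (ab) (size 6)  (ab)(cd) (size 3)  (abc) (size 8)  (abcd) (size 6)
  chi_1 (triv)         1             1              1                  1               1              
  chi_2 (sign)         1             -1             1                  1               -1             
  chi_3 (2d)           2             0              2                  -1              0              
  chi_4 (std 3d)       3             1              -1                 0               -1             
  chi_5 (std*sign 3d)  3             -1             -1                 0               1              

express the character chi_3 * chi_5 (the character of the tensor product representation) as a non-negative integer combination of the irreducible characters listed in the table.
chi_3 tensor chi_5 = chi_4 + chi_5 (all other irreducibles have multiplicity 0).

Explanation: The character of a tensor product is the pointwise product (chi_3 * chi_5)(C) = chi_3(C) * chi_5(C):
  {e}: (2)*(3), (ab): (0)*(-1), (ab)(cd): (2)*(-1), (abc): (-1)*(0), (abcd): (0)*(1)
so (chi_3 * chi_5) takes values
  {e} -> 6, (ab) -> 0, (ab)(cd) -> -2, (abc) -> 0, (abcd) -> 0.
Now take the inner product of this character with each irreducible chi from the table, <chi_3*chi_5, chi> = (1/24) sum_C |C| (chi_3*chi_5)(C) conj(chi(C)):
  <chi_3*chi_5, chi_1> = (1/24)[1*(6)*conj(1) + 6*(0)*conj(1) + 3*(-2)*conj(1) + 8*(0)*conj(1) + 6*(0)*conj(1)]
      = (1/24)[(6) + (0) + (-6) + (0) + (0)] = 0/24 = 0
  <chi_3*chi_5, chi_2> = (1/24)[1*(6)*conj(1) + 6*(0)*conj(-1) + 3*(-2)*conj(1) + 8*(0)*conj(1) + 6*(0)*conj(-1)]
      = (1/24)[(6) + (0) + (-6) + (0) + (0)] = 0/24 = 0
  <chi_3*chi_5, chi_3> = (1/24)[1*(6)*conj(2) + 6*(0)*conj(0) + 3*(-2)*conj(2) + 8*(0)*conj(-1) + 6*(0)*conj(0)]
      = (1/24)[(12) + (0) + (-12) + (0) + (0)] = 0/24 = 0
  <chi_3*chi_5, chi_4> = (1/24)[1*(6)*conj(3) + 6*(0)*conj(1) + 3*(-2)*conj(-1) + 8*(0)*conj(0) + 6*(0)*conj(-1)]
      = (1/24)[(18) + (0) + (6) + (0) + (0)] = 24/24 = 1
  <chi_3*chi_5, chi_5> = (1/24)[1*(6)*conj(3) + 6*(0)*conj(-1) + 3*(-2)*conj(-1) + 8*(0)*conj(0) + 6*(0)*conj(1)]
      = (1/24)[(18) + (0) + (6) + (0) + (0)] = 24/24 = 1
Hence the multiplicities are chi_4: 1, chi_5: 1. Dimension check: dim(chi_3)*dim(chi_5) = 2*3 = 6 and sum (mult * dim) = 1*3 + 1*3 = 6.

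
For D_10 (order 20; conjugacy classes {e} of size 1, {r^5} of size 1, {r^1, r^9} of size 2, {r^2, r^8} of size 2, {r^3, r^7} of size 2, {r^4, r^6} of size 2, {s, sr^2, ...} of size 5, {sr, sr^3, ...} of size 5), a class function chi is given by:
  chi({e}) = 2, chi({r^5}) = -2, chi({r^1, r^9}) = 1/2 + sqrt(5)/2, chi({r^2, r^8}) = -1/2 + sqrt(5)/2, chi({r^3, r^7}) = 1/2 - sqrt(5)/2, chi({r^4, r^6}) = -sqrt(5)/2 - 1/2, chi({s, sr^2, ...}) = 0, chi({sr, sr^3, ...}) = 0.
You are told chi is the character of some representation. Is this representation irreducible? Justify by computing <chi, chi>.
Irreducible: <chi, chi> = 1.

Argument: <chi, chi> = (1/|G|) sum_C |C| * |chi(C)|^2 = (1/20)[1*|2|^2 + 1*|-2|^2 + 2*|1/2 + sqrt(5)/2|^2 + 2*|-1/2 + sqrt(5)/2|^2 + 2*|1/2 - sqrt(5)/2|^2 + 2*|-sqrt(5)/2 - 1/2|^2 + 5*|0|^2 + 5*|0|^2]
  = (1/20)[(4) + (4) + (sqrt(5) + 3) + (3 - sqrt(5)) + (3 - sqrt(5)) + (sqrt(5) + 3) + (0) + (0)] = 20/20 = 1.
A character is irreducible iff <chi, chi> = 1, so this representation is irreducible.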